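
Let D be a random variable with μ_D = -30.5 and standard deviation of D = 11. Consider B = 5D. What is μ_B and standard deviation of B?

μ_B = -152.5, standard deviation of B = 55

B = 5D is linear with a = 5, b = 0.
μ_B = a·μ_D + b = 5·(-30.5) = -152.5.
standard deviation of B = |a|·standard deviation of D = |5|·11 = 55.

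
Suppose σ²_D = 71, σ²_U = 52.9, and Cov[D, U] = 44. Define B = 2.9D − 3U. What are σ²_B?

σ²_B = a²·σ²_D + b²·σ²_U + 2ab·Cov[D, U] with a = 2.9, b = -3.
= 2.9²·71 + (-3)²·52.9 + 2·2.9·(-3)·44
= 597.11 + 476.1 + (-765.6) = 307.61.

σ²_B = 307.61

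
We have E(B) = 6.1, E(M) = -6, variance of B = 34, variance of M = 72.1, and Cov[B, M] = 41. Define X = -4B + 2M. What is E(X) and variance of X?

E(X) = (-4)·E(B) + 2·E(M) = (-4)·6.1 + 2·(-6) = -36.4.
variance of X = a²·variance of B + b²·variance of M + 2ab·Cov[B, M] with a = -4, b = 2.
= (-4)²·34 + 2²·72.1 + 2·(-4)·2·41
= 544 + 288.4 + (-656) = 176.4.

E(X) = -36.4, variance of X = 176.4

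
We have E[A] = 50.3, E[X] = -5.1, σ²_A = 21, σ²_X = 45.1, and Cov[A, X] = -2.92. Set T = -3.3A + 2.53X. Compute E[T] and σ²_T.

E[T] = (-3.3)·E[A] + 2.53·E[X] = (-3.3)·50.3 + 2.53·(-5.1) = -178.893.
σ²_T = a²·σ²_A + b²·σ²_X + 2ab·Cov[A, X] with a = -3.3, b = 2.53.
= (-3.3)²·21 + 2.53²·45.1 + 2·(-3.3)·2.53·(-2.92)
= 228.69 + 288.68059 + 48.75816 = 566.12875.

E[T] = -178.893, σ²_T = 566.12875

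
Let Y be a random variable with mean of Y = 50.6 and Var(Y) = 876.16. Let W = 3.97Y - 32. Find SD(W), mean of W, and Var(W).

SD(W) = 117.512, mean of W = 168.882, Var(W) = 13809.070144

W = 3.97Y - 32 is linear with a = 3.97, b = -32.
SD(Y) = √876.16 = 29.6.
SD(W) = |a|·SD(Y) = |3.97|·29.6 = 117.512.
mean of W = a·mean of Y + b = 3.97·50.6 + (-32) = 168.882.
Var(W) = a²·Var(Y) = 3.97²·876.16 = 13809.070144 (the additive constant -32 does not affect variance).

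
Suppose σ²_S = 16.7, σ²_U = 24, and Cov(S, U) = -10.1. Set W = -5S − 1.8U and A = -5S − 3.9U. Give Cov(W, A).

Cov(W, A) = 298.13

By bilinearity, Cov(W, A) = ac·σ²_S + bd·σ²_U + (ad+bc)·Cov(S, U), with a=-5, b=-1.8, c=-5, d=-3.9.
ac·σ²_S = (-5)·(-5)·16.7 = 417.5
bd·σ²_U = (-1.8)·(-3.9)·24 = 168.48
(ad+bc)·Cov(S, U) = (28.5)·(-10.1) = -287.85
Cov(W, A) = 417.5 + 168.48 + (-287.85) = 298.13.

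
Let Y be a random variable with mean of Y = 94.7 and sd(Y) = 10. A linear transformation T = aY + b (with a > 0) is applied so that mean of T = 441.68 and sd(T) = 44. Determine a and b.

sd(T) = a·sd(Y) (a > 0), so a = 44/10 = 4.4.
mean of T = a·mean of Y + b, so b = 441.68 − 4.4·94.7 = 25.

a = 4.4, b = 25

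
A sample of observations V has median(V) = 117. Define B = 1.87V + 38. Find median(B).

A linear map preserves order up to sign, so median(B) = a·median(V) + b = 1.87·117 + 38 = 256.79.

median(B) = 256.79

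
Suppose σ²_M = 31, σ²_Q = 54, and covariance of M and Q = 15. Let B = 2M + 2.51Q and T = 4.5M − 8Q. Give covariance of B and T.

covariance of B and T = -875.895

By bilinearity, covariance of B and T = ac·σ²_M + bd·σ²_Q + (ad+bc)·covariance of M and Q, with a=2, b=2.51, c=4.5, d=-8.
ac·σ²_M = 2·4.5·31 = 279
bd·σ²_Q = 2.51·(-8)·54 = -1084.32
(ad+bc)·covariance of M and Q = (-4.705)·15 = -70.575
covariance of B and T = 279 + (-1084.32) + (-70.575) = -875.895.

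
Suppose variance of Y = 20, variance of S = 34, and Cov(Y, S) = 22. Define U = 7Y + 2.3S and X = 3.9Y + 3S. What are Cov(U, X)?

Cov(U, X) = 1439.94

By bilinearity, Cov(U, X) = ac·variance of Y + bd·variance of S + (ad+bc)·Cov(Y, S), with a=7, b=2.3, c=3.9, d=3.
ac·variance of Y = 7·3.9·20 = 546
bd·variance of S = 2.3·3·34 = 234.6
(ad+bc)·Cov(Y, S) = (29.97)·22 = 659.34
Cov(U, X) = 546 + 234.6 + 659.34 = 1439.94.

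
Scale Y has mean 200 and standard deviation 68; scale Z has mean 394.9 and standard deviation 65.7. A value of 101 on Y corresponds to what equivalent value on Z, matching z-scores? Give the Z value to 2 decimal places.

Z = 299.25

z = (101 − 200)/68 ≈ -1.4559.
Z = 394.9 + z·65.7 = 394.9 + (101 − 200)·65.7/68 ≈ 299.25.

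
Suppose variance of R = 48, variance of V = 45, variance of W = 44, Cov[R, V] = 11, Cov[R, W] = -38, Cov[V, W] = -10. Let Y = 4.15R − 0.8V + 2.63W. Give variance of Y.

variance of Y = a²·variance of R + b²·variance of V + c²·variance of W + 2ab·Cov[R, V] + 2ac·Cov[R, W] + 2bc·Cov[V, W], with a = 4.15, b = -0.8, c = 2.63.
= 826.68 + 28.8 + 304.3436 + (-73.04) + (-829.502) + 42.08
= 299.3616.

variance of Y = 299.3616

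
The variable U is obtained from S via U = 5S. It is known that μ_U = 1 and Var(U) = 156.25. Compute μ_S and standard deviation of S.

μ_S = 0.2, standard deviation of S = 2.5

From U = 5S: μ_U = a·μ_S + b, so μ_S = (μ_U − b)/a = (1 − 0)/5 = 0.2.
standard deviation of U = √156.25 = 12.5.
standard deviation of U = |a|·standard deviation of S, so standard deviation of S = 12.5/|5| = 2.5.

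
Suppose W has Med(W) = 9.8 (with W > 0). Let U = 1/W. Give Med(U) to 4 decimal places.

1/W is monotone on this domain, so Med(U) = 1/(9.8) ≈ 0.102.

Med(U) = 0.102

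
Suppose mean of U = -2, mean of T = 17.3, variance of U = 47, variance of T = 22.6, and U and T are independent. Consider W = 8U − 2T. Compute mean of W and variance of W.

mean of W = 8·mean of U + (-2)·mean of T = 8·(-2) + (-2)·17.3 = -50.6.
variance of W = a²·variance of U + b²·variance of T + 2ab·Cov[U, T] with a = 8, b = -2.
Independence gives Cov[U, T] = 0.
= 8²·47 + (-2)²·22.6 + 2·8·(-2)·0
= 3008 + 90.4 + 0 = 3098.4.

mean of W = -50.6, variance of W = 3098.4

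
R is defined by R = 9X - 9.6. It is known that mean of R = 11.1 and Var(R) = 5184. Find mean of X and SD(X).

From R = 9X - 9.6: mean of R = a·mean of X + b, so mean of X = (mean of R − b)/a = (11.1 − (-9.6))/9 = 2.3.
SD(R) = √5184 = 72.
SD(R) = |a|·SD(X), so SD(X) = 72/|9| = 8.

mean of X = 2.3, SD(X) = 8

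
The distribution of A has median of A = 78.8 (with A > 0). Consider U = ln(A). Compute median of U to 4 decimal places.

ln(A) is monotone on this domain, so median of U = ln(78.8) ≈ 4.3669.

median of U = 4.3669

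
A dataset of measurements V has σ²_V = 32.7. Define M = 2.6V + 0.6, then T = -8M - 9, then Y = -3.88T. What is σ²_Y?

σ²_Y = 212979.5346432

σ²_M = 2.6²·32.7 = 221.052.
σ²_T = (-8)²·221.052 = 14147.328.
σ²_Y = (-3.88)²·14147.328 = 212979.5346432.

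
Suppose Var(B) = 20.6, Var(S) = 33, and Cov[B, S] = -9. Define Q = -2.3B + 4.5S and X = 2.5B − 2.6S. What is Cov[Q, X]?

Cov[Q, X] = -659.62

By bilinearity, Cov[Q, X] = ac·Var(B) + bd·Var(S) + (ad+bc)·Cov[B, S], with a=-2.3, b=4.5, c=2.5, d=-2.6.
ac·Var(B) = (-2.3)·2.5·20.6 = -118.45
bd·Var(S) = 4.5·(-2.6)·33 = -386.1
(ad+bc)·Cov[B, S] = (17.23)·(-9) = -155.07
Cov[Q, X] = -118.45 + (-386.1) + (-155.07) = -659.62.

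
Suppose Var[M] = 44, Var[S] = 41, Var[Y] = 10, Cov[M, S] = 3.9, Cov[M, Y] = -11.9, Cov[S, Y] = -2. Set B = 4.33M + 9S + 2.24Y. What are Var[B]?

Var[B] = 4188.61264

Var[B] = a²·Var[M] + b²·Var[S] + c²·Var[Y] + 2ab·Cov[M, S] + 2ac·Cov[M, Y] + 2bc·Cov[S, Y], with a = 4.33, b = 9, c = 2.24.
= 824.9516 + 3321 + 50.176 + 303.966 + (-230.84096) + (-80.64)
= 4188.61264.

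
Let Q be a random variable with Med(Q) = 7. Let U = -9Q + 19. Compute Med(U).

Med(U) = -44

A linear map preserves order up to sign, so Med(U) = a·Med(Q) + b = (-9)·7 + 19 = -44.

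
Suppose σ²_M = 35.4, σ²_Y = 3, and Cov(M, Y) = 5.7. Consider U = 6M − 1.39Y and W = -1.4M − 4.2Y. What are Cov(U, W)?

Cov(U, W) = -412.3938

By bilinearity, Cov(U, W) = ac·σ²_M + bd·σ²_Y + (ad+bc)·Cov(M, Y), with a=6, b=-1.39, c=-1.4, d=-4.2.
ac·σ²_M = 6·(-1.4)·35.4 = -297.36
bd·σ²_Y = (-1.39)·(-4.2)·3 = 17.514
(ad+bc)·Cov(M, Y) = (-23.254)·5.7 = -132.5478
Cov(U, W) = -297.36 + 17.514 + (-132.5478) = -412.3938.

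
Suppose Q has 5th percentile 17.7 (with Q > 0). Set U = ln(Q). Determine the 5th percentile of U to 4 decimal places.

ln(Q) is increasing, so P_{5}(U) = g(P_{5}(Q)) ≈ 2.8736.

5th percentile of U = 2.8736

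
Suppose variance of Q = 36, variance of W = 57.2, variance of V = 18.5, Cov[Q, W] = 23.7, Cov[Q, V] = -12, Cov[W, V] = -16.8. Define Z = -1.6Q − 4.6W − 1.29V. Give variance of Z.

variance of Z = 1433.24345

variance of Z = a²·variance of Q + b²·variance of W + c²·variance of V + 2ab·Cov[Q, W] + 2ac·Cov[Q, V] + 2bc·Cov[W, V], with a = -1.6, b = -4.6, c = -1.29.
= 92.16 + 1210.352 + 30.78585 + 348.864 + (-49.536) + (-199.3824)
= 1433.24345.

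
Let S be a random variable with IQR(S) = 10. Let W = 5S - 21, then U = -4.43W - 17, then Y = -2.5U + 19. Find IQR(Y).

IQR(Y) = 553.75

IQR(W) = |5|·10 = 50.
IQR(U) = |-4.43|·50 = 221.5.
IQR(Y) = |-2.5|·221.5 = 553.75.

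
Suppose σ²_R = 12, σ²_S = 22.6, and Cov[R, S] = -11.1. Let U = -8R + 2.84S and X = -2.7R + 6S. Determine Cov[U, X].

Cov[U, X] = 1262.2188

By bilinearity, Cov[U, X] = ac·σ²_R + bd·σ²_S + (ad+bc)·Cov[R, S], with a=-8, b=2.84, c=-2.7, d=6.
ac·σ²_R = (-8)·(-2.7)·12 = 259.2
bd·σ²_S = 2.84·6·22.6 = 385.104
(ad+bc)·Cov[R, S] = (-55.668)·(-11.1) = 617.9148
Cov[U, X] = 259.2 + 385.104 + 617.9148 = 1262.2188.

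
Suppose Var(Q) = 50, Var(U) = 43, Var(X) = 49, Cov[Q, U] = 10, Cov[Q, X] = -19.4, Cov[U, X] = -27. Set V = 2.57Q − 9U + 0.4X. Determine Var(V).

Var(V) = a²·Var(Q) + b²·Var(U) + c²·Var(X) + 2ab·Cov[Q, U] + 2ac·Cov[Q, X] + 2bc·Cov[U, X], with a = 2.57, b = -9, c = 0.4.
= 330.245 + 3483 + 7.84 + (-462.6) + (-39.8864) + 194.4
= 3512.9986.

Var(V) = 3512.9986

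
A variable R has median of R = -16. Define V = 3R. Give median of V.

median of V = -48

A linear map preserves order up to sign, so median of V = a·median of R + b = 3·(-16) = -48.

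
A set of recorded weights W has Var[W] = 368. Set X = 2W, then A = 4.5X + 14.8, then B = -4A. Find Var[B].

Var[X] = 2²·368 = 1472.
Var[A] = 4.5²·1472 = 29808.
Var[B] = (-4)²·29808 = 476928.

Var[B] = 476928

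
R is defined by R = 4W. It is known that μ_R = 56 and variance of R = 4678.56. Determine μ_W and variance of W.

From R = 4W: μ_R = a·μ_W + b, so μ_W = (μ_R − b)/a = (56 − 0)/4 = 14.
variance of R = a²·variance of W, so variance of W = 4678.56/4² = 292.41.

μ_W = 14, variance of W = 292.41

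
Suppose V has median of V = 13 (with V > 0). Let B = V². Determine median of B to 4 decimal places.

V² is monotone on this domain, so median of B = square(13) = 169.

median of B = 169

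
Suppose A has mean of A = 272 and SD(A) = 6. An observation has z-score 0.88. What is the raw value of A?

A = 277.28

A = mean of A + z·SD(A) = 272 + 0.88·6 = 277.28.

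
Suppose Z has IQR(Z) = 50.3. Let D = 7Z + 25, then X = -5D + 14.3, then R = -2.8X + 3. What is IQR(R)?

IQR(R) = 4929.4

IQR(D) = |7|·50.3 = 352.1.
IQR(X) = |-5|·352.1 = 1760.5.
IQR(R) = |-2.8|·1760.5 = 4929.4.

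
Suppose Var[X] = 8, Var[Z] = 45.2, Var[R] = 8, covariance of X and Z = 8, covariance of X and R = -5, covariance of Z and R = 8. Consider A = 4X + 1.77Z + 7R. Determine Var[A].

Var[A] = a²·Var[X] + b²·Var[Z] + c²·Var[R] + 2ab·covariance of X and Z + 2ac·covariance of X and R + 2bc·covariance of Z and R, with a = 4, b = 1.77, c = 7.
= 128 + 141.60708 + 392 + 113.28 + (-280) + 198.24
= 693.12708.

Var[A] = 693.12708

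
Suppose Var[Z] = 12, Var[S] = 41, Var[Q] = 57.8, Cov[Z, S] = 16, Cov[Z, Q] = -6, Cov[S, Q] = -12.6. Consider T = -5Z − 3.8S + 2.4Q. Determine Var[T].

Var[T] = a²·Var[Z] + b²·Var[S] + c²·Var[Q] + 2ab·Cov[Z, S] + 2ac·Cov[Z, Q] + 2bc·Cov[S, Q], with a = -5, b = -3.8, c = 2.4.
= 300 + 592.04 + 332.928 + 608 + 144 + 229.824
= 2206.792.

Var[T] = 2206.792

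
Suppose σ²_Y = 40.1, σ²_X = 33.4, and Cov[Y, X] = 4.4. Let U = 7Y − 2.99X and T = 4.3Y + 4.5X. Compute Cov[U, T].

By bilinearity, Cov[U, T] = ac·σ²_Y + bd·σ²_X + (ad+bc)·Cov[Y, X], with a=7, b=-2.99, c=4.3, d=4.5.
ac·σ²_Y = 7·4.3·40.1 = 1207.01
bd·σ²_X = (-2.99)·4.5·33.4 = -449.397
(ad+bc)·Cov[Y, X] = (18.643)·4.4 = 82.0292
Cov[U, T] = 1207.01 + (-449.397) + 82.0292 = 839.6422.

Cov[U, T] = 839.6422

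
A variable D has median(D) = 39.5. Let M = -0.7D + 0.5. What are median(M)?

A linear map preserves order up to sign, so median(M) = a·median(D) + b = (-0.7)·39.5 + 0.5 = -27.15.

median(M) = -27.15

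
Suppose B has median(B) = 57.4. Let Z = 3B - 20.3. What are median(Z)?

A linear map preserves order up to sign, so median(Z) = a·median(B) + b = 3·57.4 + (-20.3) = 151.9.

median(Z) = 151.9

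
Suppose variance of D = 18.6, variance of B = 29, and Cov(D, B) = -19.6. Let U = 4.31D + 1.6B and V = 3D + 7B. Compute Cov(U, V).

By bilinearity, Cov(U, V) = ac·variance of D + bd·variance of B + (ad+bc)·Cov(D, B), with a=4.31, b=1.6, c=3, d=7.
ac·variance of D = 4.31·3·18.6 = 240.498
bd·variance of B = 1.6·7·29 = 324.8
(ad+bc)·Cov(D, B) = (34.97)·(-19.6) = -685.412
Cov(U, V) = 240.498 + 324.8 + (-685.412) = -120.114.

Cov(U, V) = -120.114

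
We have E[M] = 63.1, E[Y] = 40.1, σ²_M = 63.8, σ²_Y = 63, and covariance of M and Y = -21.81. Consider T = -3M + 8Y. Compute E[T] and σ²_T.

E[T] = (-3)·E[M] + 8·E[Y] = (-3)·63.1 + 8·40.1 = 131.5.
σ²_T = a²·σ²_M + b²·σ²_Y + 2ab·covariance of M and Y with a = -3, b = 8.
= (-3)²·63.8 + 8²·63 + 2·(-3)·8·(-21.81)
= 574.2 + 4032 + 1046.88 = 5653.08.

E[T] = 131.5, σ²_T = 5653.08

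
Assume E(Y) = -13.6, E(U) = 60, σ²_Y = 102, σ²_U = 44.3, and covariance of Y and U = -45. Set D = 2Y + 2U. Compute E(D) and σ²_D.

E(D) = 92.8, σ²_D = 225.2

E(D) = 2·E(Y) + 2·E(U) = 2·(-13.6) + 2·60 = 92.8.
σ²_D = a²·σ²_Y + b²·σ²_U + 2ab·covariance of Y and U with a = 2, b = 2.
= 2²·102 + 2²·44.3 + 2·2·2·(-45)
= 408 + 177.2 + (-360) = 225.2.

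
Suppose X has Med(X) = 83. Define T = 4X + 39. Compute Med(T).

Med(T) = 371

A linear map preserves order up to sign, so Med(T) = a·Med(X) + b = 4·83 + 39 = 371.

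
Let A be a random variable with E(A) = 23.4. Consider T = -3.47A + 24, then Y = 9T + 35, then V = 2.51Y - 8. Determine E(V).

E(T) = (-3.47)·23.4 + 24 = -57.198.
E(Y) = 9·(-57.198) + 35 = -479.782.
E(V) = 2.51·(-479.782) + (-8) = -1212.25282.

E(V) = -1212.25282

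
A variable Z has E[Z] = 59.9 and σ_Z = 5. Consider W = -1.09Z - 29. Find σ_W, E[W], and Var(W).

σ_W = 5.45, E[W] = -94.291, Var(W) = 29.7025

W = -1.09Z - 29 is linear with a = -1.09, b = -29.
σ_W = |a|·σ_Z = |-1.09|·5 = 5.45.
E[W] = a·E[Z] + b = (-1.09)·59.9 + (-29) = -94.291.
Var(Z) = 5² = 25.
Var(W) = a²·Var(Z) = (-1.09)²·25 = 29.7025 (the additive constant -29 does not affect variance).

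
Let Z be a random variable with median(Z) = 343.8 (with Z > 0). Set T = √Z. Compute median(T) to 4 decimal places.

√Z is monotone on this domain, so median(T) = √(343.8) ≈ 18.5418.

median(T) = 18.5418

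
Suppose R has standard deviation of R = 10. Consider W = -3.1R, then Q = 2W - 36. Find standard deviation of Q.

standard deviation of Q = 62

standard deviation of W = |-3.1|·10 = 31.
standard deviation of Q = |2|·31 = 62.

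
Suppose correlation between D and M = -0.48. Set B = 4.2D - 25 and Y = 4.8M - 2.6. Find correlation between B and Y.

Linear rescalings preserve correlation up to sign; here the slopes 4.2 and 4.8 have the same sign, so correlation between B and Y = correlation between D and M = -0.48.

correlation between B and Y = -0.48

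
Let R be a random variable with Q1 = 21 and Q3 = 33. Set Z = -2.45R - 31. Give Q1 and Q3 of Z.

Q1(Z) = -111.85, Q3(Z) = -82.45

a = -2.45 < 0 reverses order: Q1(Z) comes from Q3(R), Q3(Z) from Q1(R).
Q1(Z) = (-2.45)·33 + (-31) = -111.85; Q3(Z) = (-2.45)·21 + (-31) = -82.45.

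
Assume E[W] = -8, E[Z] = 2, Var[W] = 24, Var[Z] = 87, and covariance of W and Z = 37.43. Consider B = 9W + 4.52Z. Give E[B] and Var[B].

E[B] = 9·E[W] + 4.52·E[Z] = 9·(-8) + 4.52·2 = -62.96.
Var[B] = a²·Var[W] + b²·Var[Z] + 2ab·covariance of W and Z with a = 9, b = 4.52.
= 9²·24 + 4.52²·87 + 2·9·4.52·37.43
= 1944 + 1777.4448 + 3045.3048 = 6766.7496.

E[B] = -62.96, Var[B] = 6766.7496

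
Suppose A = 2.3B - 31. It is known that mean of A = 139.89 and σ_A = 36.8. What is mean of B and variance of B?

From A = 2.3B - 31: mean of A = a·mean of B + b, so mean of B = (mean of A − b)/a = (139.89 − (-31))/2.3 = 74.3.
variance of A = 36.8² = 1354.24.
variance of A = a²·variance of B, so variance of B = 1354.24/2.3² = 256.

mean of B = 74.3, variance of B = 256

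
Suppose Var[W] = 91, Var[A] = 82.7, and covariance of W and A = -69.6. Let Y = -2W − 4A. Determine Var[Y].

Var[Y] = a²·Var[W] + b²·Var[A] + 2ab·covariance of W and A with a = -2, b = -4.
= (-2)²·91 + (-4)²·82.7 + 2·(-2)·(-4)·(-69.6)
= 364 + 1323.2 + (-1113.6) = 573.6.

Var[Y] = 573.6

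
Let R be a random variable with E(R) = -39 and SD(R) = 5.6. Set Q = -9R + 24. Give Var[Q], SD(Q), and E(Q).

Q = -9R + 24 is linear with a = -9, b = 24.
Var[R] = 5.6² = 31.36.
Var[Q] = a²·Var[R] = (-9)²·31.36 = 2540.16 (the additive constant 24 does not affect variance).
SD(Q) = |a|·SD(R) = |-9|·5.6 = 50.4.
E(Q) = a·E(R) + b = (-9)·(-39) + 24 = 375.

Var[Q] = 2540.16, SD(Q) = 50.4, E(Q) = 375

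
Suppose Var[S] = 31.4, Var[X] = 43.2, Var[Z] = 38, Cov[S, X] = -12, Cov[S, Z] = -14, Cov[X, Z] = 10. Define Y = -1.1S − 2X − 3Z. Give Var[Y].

Var[Y] = 527.594

Var[Y] = a²·Var[S] + b²·Var[X] + c²·Var[Z] + 2ab·Cov[S, X] + 2ac·Cov[S, Z] + 2bc·Cov[X, Z], with a = -1.1, b = -2, c = -3.
= 37.994 + 172.8 + 342 + (-52.8) + (-92.4) + 120
= 527.594.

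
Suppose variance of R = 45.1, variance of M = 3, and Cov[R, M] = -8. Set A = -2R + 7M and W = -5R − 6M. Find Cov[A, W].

By bilinearity, Cov[A, W] = ac·variance of R + bd·variance of M + (ad+bc)·Cov[R, M], with a=-2, b=7, c=-5, d=-6.
ac·variance of R = (-2)·(-5)·45.1 = 451
bd·variance of M = 7·(-6)·3 = -126
(ad+bc)·Cov[R, M] = (-23)·(-8) = 184
Cov[A, W] = 451 + (-126) + 184 = 509.

Cov[A, W] = 509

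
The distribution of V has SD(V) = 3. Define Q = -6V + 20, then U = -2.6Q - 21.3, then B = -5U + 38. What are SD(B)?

SD(B) = 234

SD(Q) = |-6|·3 = 18.
SD(U) = |-2.6|·18 = 46.8.
SD(B) = |-5|·46.8 = 234.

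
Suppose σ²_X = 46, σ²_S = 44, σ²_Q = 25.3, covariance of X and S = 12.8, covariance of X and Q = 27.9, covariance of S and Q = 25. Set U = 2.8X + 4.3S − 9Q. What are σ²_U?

σ²_U = a²·σ²_X + b²·σ²_S + c²·σ²_Q + 2ab·covariance of X and S + 2ac·covariance of X and Q + 2bc·covariance of S and Q, with a = 2.8, b = 4.3, c = -9.
= 360.64 + 813.56 + 2049.3 + 308.224 + (-1406.16) + (-1935)
= 190.564.

σ²_U = 190.564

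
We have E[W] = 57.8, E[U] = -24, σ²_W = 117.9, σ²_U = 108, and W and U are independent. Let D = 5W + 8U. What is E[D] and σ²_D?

E[D] = 97, σ²_D = 9859.5

E[D] = 5·E[W] + 8·E[U] = 5·57.8 + 8·(-24) = 97.
σ²_D = a²·σ²_W + b²·σ²_U + 2ab·Cov(W, U) with a = 5, b = 8.
Independence gives Cov(W, U) = 0.
= 5²·117.9 + 8²·108 + 2·5·8·0
= 2947.5 + 6912 + 0 = 9859.5.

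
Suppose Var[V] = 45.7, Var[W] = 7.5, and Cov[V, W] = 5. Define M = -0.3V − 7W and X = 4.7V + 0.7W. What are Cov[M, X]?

Cov[M, X] = -266.737

By bilinearity, Cov[M, X] = ac·Var[V] + bd·Var[W] + (ad+bc)·Cov[V, W], with a=-0.3, b=-7, c=4.7, d=0.7.
ac·Var[V] = (-0.3)·4.7·45.7 = -64.437
bd·Var[W] = (-7)·0.7·7.5 = -36.75
(ad+bc)·Cov[V, W] = (-33.11)·5 = -165.55
Cov[M, X] = -64.437 + (-36.75) + (-165.55) = -266.737.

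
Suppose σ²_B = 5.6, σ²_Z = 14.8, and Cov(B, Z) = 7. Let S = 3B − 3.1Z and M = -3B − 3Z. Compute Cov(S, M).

By bilinearity, Cov(S, M) = ac·σ²_B + bd·σ²_Z + (ad+bc)·Cov(B, Z), with a=3, b=-3.1, c=-3, d=-3.
ac·σ²_B = 3·(-3)·5.6 = -50.4
bd·σ²_Z = (-3.1)·(-3)·14.8 = 137.64
(ad+bc)·Cov(B, Z) = (0.3)·7 = 2.1
Cov(S, M) = -50.4 + 137.64 + 2.1 = 89.34.

Cov(S, M) = 89.34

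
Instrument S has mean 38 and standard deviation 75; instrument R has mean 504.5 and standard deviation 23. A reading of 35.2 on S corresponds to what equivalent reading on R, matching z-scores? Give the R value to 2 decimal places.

R = 503.64

z = (35.2 − 38)/75 ≈ -0.0373.
R = 504.5 + z·23 = 504.5 + (35.2 − 38)·23/75 ≈ 503.64.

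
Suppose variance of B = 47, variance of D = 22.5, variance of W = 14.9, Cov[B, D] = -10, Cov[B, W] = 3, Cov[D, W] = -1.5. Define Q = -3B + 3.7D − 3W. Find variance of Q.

variance of Q = a²·variance of B + b²·variance of D + c²·variance of W + 2ab·Cov[B, D] + 2ac·Cov[B, W] + 2bc·Cov[D, W], with a = -3, b = 3.7, c = -3.
= 423 + 308.025 + 134.1 + 222 + 54 + 33.3
= 1174.425.

variance of Q = 1174.425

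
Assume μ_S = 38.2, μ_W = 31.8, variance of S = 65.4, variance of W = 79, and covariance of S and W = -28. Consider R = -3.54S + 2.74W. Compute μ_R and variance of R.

μ_R = -48.096, variance of R = 1955.84464

μ_R = (-3.54)·μ_S + 2.74·μ_W = (-3.54)·38.2 + 2.74·31.8 = -48.096.
variance of R = a²·variance of S + b²·variance of W + 2ab·covariance of S and W with a = -3.54, b = 2.74.
= (-3.54)²·65.4 + 2.74²·79 + 2·(-3.54)·2.74·(-28)
= 819.56664 + 593.1004 + 543.1776 = 1955.84464.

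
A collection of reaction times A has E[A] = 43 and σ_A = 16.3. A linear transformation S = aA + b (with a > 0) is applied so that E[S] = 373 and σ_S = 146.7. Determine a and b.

σ_S = a·σ_A (a > 0), so a = 146.7/16.3 = 9.
E[S] = a·E[A] + b, so b = 373 − 9·43 = -14.

a = 9, b = -14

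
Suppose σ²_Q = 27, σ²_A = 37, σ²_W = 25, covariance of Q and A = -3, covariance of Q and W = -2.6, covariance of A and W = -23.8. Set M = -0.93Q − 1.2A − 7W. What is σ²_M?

σ²_M = 861.2443

σ²_M = a²·σ²_Q + b²·σ²_A + c²·σ²_W + 2ab·covariance of Q and A + 2ac·covariance of Q and W + 2bc·covariance of A and W, with a = -0.93, b = -1.2, c = -7.
= 23.3523 + 53.28 + 1225 + (-6.696) + (-33.852) + (-399.84)
= 861.2443.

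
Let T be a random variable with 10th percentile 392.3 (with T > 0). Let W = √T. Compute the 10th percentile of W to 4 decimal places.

10th percentile of W = 19.8066

√T is increasing, so P_{10}(W) = g(P_{10}(T)) ≈ 19.8066.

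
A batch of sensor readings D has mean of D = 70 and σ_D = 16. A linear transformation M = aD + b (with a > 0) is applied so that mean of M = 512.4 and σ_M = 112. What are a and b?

a = 7, b = 22.4

σ_M = a·σ_D (a > 0), so a = 112/16 = 7.
mean of M = a·mean of D + b, so b = 512.4 − 7·70 = 22.4.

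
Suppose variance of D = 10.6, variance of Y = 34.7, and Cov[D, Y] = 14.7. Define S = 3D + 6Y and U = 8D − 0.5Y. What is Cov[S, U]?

By bilinearity, Cov[S, U] = ac·variance of D + bd·variance of Y + (ad+bc)·Cov[D, Y], with a=3, b=6, c=8, d=-0.5.
ac·variance of D = 3·8·10.6 = 254.4
bd·variance of Y = 6·(-0.5)·34.7 = -104.1
(ad+bc)·Cov[D, Y] = (46.5)·14.7 = 683.55
Cov[S, U] = 254.4 + (-104.1) + 683.55 = 833.85.

Cov[S, U] = 833.85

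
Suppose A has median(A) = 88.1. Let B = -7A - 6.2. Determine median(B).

median(B) = -622.9

A linear map preserves order up to sign, so median(B) = a·median(A) + b = (-7)·88.1 + (-6.2) = -622.9.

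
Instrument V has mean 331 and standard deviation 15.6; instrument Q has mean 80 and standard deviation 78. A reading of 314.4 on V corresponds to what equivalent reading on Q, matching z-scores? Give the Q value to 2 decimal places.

z = (314.4 − 331)/15.6 ≈ -1.0641.
Q = 80 + z·78 = 80 + (314.4 − 331)·78/15.6 = -3.00.

Q = -3.00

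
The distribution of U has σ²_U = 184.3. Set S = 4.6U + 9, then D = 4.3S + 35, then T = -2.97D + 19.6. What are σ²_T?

σ²_S = 4.6²·184.3 = 3899.788.
σ²_D = 4.3²·3899.788 = 72107.08012.
σ²_T = (-2.97)²·72107.08012 = 636049.343030508.

σ²_T = 636049.343030508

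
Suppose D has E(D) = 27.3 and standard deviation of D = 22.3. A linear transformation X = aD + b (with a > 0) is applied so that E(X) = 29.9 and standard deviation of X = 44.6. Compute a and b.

standard deviation of X = a·standard deviation of D (a > 0), so a = 44.6/22.3 = 2.
E(X) = a·E(D) + b, so b = 29.9 − 2·27.3 = -24.7.

a = 2, b = -24.7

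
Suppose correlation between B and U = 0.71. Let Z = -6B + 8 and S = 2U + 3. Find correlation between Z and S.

Linear rescalings preserve |correlation|; the slopes -6 and 2 have opposite signs, so the correlation flips sign: correlation between Z and S = −correlation between B and U = -0.71.

correlation between Z and S = -0.71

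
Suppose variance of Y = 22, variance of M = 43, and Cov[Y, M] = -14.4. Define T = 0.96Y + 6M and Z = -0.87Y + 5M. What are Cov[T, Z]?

By bilinearity, Cov[T, Z] = ac·variance of Y + bd·variance of M + (ad+bc)·Cov[Y, M], with a=0.96, b=6, c=-0.87, d=5.
ac·variance of Y = 0.96·(-0.87)·22 = -18.3744
bd·variance of M = 6·5·43 = 1290
(ad+bc)·Cov[Y, M] = (-0.42)·(-14.4) = 6.048
Cov[T, Z] = -18.3744 + 1290 + 6.048 = 1277.6736.

Cov[T, Z] = 1277.6736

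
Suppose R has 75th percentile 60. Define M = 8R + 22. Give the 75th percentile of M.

75th percentile of M = 502

Since a = 8 > 0 the transformation is increasing, so the 75th percentile of M = a·(P_{75} of R) + b = 8·60 + 22 = 502.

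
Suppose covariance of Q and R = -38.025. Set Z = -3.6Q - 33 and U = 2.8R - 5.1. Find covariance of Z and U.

covariance of Z and U = a·c·covariance of Q and R = (-3.6)·2.8·(-38.025) = 383.292. Additive constants drop out.

covariance of Z and U = 383.292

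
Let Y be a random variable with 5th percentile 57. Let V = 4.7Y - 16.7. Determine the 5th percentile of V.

5th percentile of V = 251.2

Since a = 4.7 > 0 the transformation is increasing, so the 5th percentile of V = a·(P_{5} of Y) + b = 4.7·57 + (-16.7) = 251.2.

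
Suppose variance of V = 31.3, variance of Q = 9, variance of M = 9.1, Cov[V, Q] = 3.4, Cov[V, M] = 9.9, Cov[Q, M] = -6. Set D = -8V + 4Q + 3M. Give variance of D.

variance of D = 1392.3

variance of D = a²·variance of V + b²·variance of Q + c²·variance of M + 2ab·Cov[V, Q] + 2ac·Cov[V, M] + 2bc·Cov[Q, M], with a = -8, b = 4, c = 3.
= 2003.2 + 144 + 81.9 + (-217.6) + (-475.2) + (-144)
= 1392.3.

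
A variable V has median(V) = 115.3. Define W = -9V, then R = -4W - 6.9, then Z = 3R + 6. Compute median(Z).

median(W) = (-9)·115.3 = -1037.7.
median(R) = (-4)·(-1037.7) + (-6.9) = 4143.9.
median(Z) = 3·4143.9 + 6 = 12437.7.

median(Z) = 12437.7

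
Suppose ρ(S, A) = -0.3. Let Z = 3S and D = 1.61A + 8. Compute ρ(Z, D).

Linear rescalings preserve correlation up to sign; here the slopes 3 and 1.61 have the same sign, so ρ(Z, D) = ρ(S, A) = -0.3.

ρ(Z, D) = -0.3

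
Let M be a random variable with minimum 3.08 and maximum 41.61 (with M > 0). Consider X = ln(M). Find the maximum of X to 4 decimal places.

max(X) = 3.7283

ln(M) is increasing on this domain, so max(X) comes from max(M) = 41.61: max(X) = ln(41.61) ≈ 3.7283.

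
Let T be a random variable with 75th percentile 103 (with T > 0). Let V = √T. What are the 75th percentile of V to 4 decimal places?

√T is increasing, so P_{75}(V) = g(P_{75}(T)) ≈ 10.1489.

75th percentile of V = 10.1489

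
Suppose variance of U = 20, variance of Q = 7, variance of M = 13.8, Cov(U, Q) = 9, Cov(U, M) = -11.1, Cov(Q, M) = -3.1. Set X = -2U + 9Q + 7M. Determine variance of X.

variance of X = 919.4

variance of X = a²·variance of U + b²·variance of Q + c²·variance of M + 2ab·Cov(U, Q) + 2ac·Cov(U, M) + 2bc·Cov(Q, M), with a = -2, b = 9, c = 7.
= 80 + 567 + 676.2 + (-324) + 310.8 + (-390.6)
= 919.4.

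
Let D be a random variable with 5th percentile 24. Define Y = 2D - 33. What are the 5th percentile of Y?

5th percentile of Y = 15

Since a = 2 > 0 the transformation is increasing, so the 5th percentile of Y = a·(P_{5} of D) + b = 2·24 + (-33) = 15.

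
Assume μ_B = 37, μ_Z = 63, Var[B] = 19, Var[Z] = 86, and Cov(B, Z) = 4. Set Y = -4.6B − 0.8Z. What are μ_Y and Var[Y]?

μ_Y = -220.6, Var[Y] = 486.52

μ_Y = (-4.6)·μ_B + (-0.8)·μ_Z = (-4.6)·37 + (-0.8)·63 = -220.6.
Var[Y] = a²·Var[B] + b²·Var[Z] + 2ab·Cov(B, Z) with a = -4.6, b = -0.8.
= (-4.6)²·19 + (-0.8)²·86 + 2·(-4.6)·(-0.8)·4
= 402.04 + 55.04 + 29.44 = 486.52.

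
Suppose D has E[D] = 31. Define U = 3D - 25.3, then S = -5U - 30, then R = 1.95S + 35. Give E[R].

E[U] = 3·31 + (-25.3) = 67.7.
E[S] = (-5)·67.7 + (-30) = -368.5.
E[R] = 1.95·(-368.5) + 35 = -683.575.

E[R] = -683.575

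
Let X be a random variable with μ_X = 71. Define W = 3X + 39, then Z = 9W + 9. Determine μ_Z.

μ_Z = 2277

μ_W = 3·71 + 39 = 252.
μ_Z = 9·252 + 9 = 2277.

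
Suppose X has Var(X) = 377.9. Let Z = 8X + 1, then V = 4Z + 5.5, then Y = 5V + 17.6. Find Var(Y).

Var(Z) = 8²·377.9 = 24185.6.
Var(V) = 4²·24185.6 = 386969.6.
Var(Y) = 5²·386969.6 = 9674240.

Var(Y) = 9674240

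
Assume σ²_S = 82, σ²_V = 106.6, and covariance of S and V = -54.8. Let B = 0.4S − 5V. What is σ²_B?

σ²_B = a²·σ²_S + b²·σ²_V + 2ab·covariance of S and V with a = 0.4, b = -5.
= 0.4²·82 + (-5)²·106.6 + 2·0.4·(-5)·(-54.8)
= 13.12 + 2665 + 219.2 = 2897.32.

σ²_B = 2897.32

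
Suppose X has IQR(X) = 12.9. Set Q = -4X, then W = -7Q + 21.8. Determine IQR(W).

IQR(W) = 361.2

IQR(Q) = |-4|·12.9 = 51.6.
IQR(W) = |-7|·51.6 = 361.2.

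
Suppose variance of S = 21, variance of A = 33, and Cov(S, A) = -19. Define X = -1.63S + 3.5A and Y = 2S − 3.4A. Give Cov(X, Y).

Cov(X, Y) = -699.458

By bilinearity, Cov(X, Y) = ac·variance of S + bd·variance of A + (ad+bc)·Cov(S, A), with a=-1.63, b=3.5, c=2, d=-3.4.
ac·variance of S = (-1.63)·2·21 = -68.46
bd·variance of A = 3.5·(-3.4)·33 = -392.7
(ad+bc)·Cov(S, A) = (12.542)·(-19) = -238.298
Cov(X, Y) = -68.46 + (-392.7) + (-238.298) = -699.458.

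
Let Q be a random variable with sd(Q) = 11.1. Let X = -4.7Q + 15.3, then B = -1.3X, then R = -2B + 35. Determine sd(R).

sd(X) = |-4.7|·11.1 = 52.17.
sd(B) = |-1.3|·52.17 = 67.821.
sd(R) = |-2|·67.821 = 135.642.

sd(R) = 135.642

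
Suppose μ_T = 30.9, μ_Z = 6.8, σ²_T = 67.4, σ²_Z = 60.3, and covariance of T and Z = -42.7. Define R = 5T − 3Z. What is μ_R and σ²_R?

μ_R = 134.1, σ²_R = 3508.7

μ_R = 5·μ_T + (-3)·μ_Z = 5·30.9 + (-3)·6.8 = 134.1.
σ²_R = a²·σ²_T + b²·σ²_Z + 2ab·covariance of T and Z with a = 5, b = -3.
= 5²·67.4 + (-3)²·60.3 + 2·5·(-3)·(-42.7)
= 1685 + 542.7 + 1281 = 3508.7.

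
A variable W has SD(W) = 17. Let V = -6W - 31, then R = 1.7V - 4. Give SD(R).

SD(R) = 173.4

SD(V) = |-6|·17 = 102.
SD(R) = |1.7|·102 = 173.4.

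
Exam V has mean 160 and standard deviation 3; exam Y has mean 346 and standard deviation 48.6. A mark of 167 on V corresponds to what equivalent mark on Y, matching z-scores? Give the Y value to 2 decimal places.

z = (167 − 160)/3 ≈ 2.3333.
Y = 346 + z·48.6 = 346 + (167 − 160)·48.6/3 = 459.40.

Y = 459.40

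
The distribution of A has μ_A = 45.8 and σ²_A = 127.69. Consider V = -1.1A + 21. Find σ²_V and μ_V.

σ²_V = 154.5049, μ_V = -29.38

V = -1.1A + 21 is linear with a = -1.1, b = 21.
σ²_V = a²·σ²_A = (-1.1)²·127.69 = 154.5049 (the additive constant 21 does not affect variance).
μ_V = a·μ_A + b = (-1.1)·45.8 + 21 = -29.38.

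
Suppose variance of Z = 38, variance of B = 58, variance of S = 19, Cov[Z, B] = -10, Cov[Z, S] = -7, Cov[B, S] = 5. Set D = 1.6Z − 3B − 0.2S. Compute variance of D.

variance of D = 726.52

variance of D = a²·variance of Z + b²·variance of B + c²·variance of S + 2ab·Cov[Z, B] + 2ac·Cov[Z, S] + 2bc·Cov[B, S], with a = 1.6, b = -3, c = -0.2.
= 97.28 + 522 + 0.76 + 96 + 4.48 + 6
= 726.52.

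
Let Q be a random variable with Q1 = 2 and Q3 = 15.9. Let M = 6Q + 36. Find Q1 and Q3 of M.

Q1(M) = 48, Q3(M) = 131.4

a = 6 > 0: Q1(M) = a·Q1(Q)+b = 48, Q3(M) = a·Q3(Q)+b = 131.4.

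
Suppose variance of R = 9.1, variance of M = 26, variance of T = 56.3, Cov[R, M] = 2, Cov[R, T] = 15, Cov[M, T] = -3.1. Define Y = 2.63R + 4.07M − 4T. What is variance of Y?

variance of Y = a²·variance of R + b²·variance of M + c²·variance of T + 2ab·Cov[R, M] + 2ac·Cov[R, T] + 2bc·Cov[M, T], with a = 2.63, b = 4.07, c = -4.
= 62.94379 + 430.6874 + 900.8 + 42.8164 + (-315.6) + 100.936
= 1222.58359.

variance of Y = 1222.58359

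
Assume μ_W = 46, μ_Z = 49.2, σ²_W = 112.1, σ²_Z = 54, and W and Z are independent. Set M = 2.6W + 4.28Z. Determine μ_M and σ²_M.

μ_M = 330.176, σ²_M = 1746.9896

μ_M = 2.6·μ_W + 4.28·μ_Z = 2.6·46 + 4.28·49.2 = 330.176.
σ²_M = a²·σ²_W + b²·σ²_Z + 2ab·Cov(W, Z) with a = 2.6, b = 4.28.
Independence gives Cov(W, Z) = 0.
= 2.6²·112.1 + 4.28²·54 + 2·2.6·4.28·0
= 757.796 + 989.1936 + 0 = 1746.9896.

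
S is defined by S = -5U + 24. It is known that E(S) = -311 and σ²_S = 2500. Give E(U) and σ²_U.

E(U) = 67, σ²_U = 100

From S = -5U + 24: E(S) = a·E(U) + b, so E(U) = (E(S) − b)/a = (-311 − 24)/(-5) = 67.
σ²_S = a²·σ²_U, so σ²_U = 2500/(-5)² = 100.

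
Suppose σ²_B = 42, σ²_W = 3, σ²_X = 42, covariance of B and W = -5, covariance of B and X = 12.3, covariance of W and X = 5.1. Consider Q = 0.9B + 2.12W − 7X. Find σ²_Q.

σ²_Q = a²·σ²_B + b²·σ²_W + c²·σ²_X + 2ab·covariance of B and W + 2ac·covariance of B and X + 2bc·covariance of W and X, with a = 0.9, b = 2.12, c = -7.
= 34.02 + 13.4832 + 2058 + (-19.08) + (-154.98) + (-151.368)
= 1780.0752.

σ²_Q = 1780.0752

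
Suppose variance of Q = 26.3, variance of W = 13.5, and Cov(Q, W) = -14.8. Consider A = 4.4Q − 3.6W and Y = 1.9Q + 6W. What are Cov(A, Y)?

By bilinearity, Cov(A, Y) = ac·variance of Q + bd·variance of W + (ad+bc)·Cov(Q, W), with a=4.4, b=-3.6, c=1.9, d=6.
ac·variance of Q = 4.4·1.9·26.3 = 219.868
bd·variance of W = (-3.6)·6·13.5 = -291.6
(ad+bc)·Cov(Q, W) = (19.56)·(-14.8) = -289.488
Cov(A, Y) = 219.868 + (-291.6) + (-289.488) = -361.22.

Cov(A, Y) = -361.22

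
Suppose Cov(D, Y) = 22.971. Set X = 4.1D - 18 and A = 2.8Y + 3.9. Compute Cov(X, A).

Cov(X, A) = 263.70708

Cov(X, A) = a·c·Cov(D, Y) = 4.1·2.8·22.971 = 263.70708. Additive constants drop out.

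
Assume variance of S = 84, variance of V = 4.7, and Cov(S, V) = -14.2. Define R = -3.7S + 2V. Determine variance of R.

variance of R = a²·variance of S + b²·variance of V + 2ab·Cov(S, V) with a = -3.7, b = 2.
= (-3.7)²·84 + 2²·4.7 + 2·(-3.7)·2·(-14.2)
= 1149.96 + 18.8 + 210.16 = 1378.92.

variance of R = 1378.92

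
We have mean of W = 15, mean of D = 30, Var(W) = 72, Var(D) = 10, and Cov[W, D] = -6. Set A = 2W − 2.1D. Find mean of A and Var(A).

mean of A = 2·mean of W + (-2.1)·mean of D = 2·15 + (-2.1)·30 = -33.
Var(A) = a²·Var(W) + b²·Var(D) + 2ab·Cov[W, D] with a = 2, b = -2.1.
= 2²·72 + (-2.1)²·10 + 2·2·(-2.1)·(-6)
= 288 + 44.1 + 50.4 = 382.5.

mean of A = -33, Var(A) = 382.5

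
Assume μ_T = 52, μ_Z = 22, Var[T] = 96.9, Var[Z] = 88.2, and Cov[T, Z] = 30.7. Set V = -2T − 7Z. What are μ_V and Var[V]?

μ_V = (-2)·μ_T + (-7)·μ_Z = (-2)·52 + (-7)·22 = -258.
Var[V] = a²·Var[T] + b²·Var[Z] + 2ab·Cov[T, Z] with a = -2, b = -7.
= (-2)²·96.9 + (-7)²·88.2 + 2·(-2)·(-7)·30.7
= 387.6 + 4321.8 + 859.6 = 5569.

μ_V = -258, Var[V] = 5569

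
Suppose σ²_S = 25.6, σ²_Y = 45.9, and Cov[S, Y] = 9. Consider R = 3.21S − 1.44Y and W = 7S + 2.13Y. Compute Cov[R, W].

By bilinearity, Cov[R, W] = ac·σ²_S + bd·σ²_Y + (ad+bc)·Cov[S, Y], with a=3.21, b=-1.44, c=7, d=2.13.
ac·σ²_S = 3.21·7·25.6 = 575.232
bd·σ²_Y = (-1.44)·2.13·45.9 = -140.78448
(ad+bc)·Cov[S, Y] = (-3.2427)·9 = -29.1843
Cov[R, W] = 575.232 + (-140.78448) + (-29.1843) = 405.26322.

Cov[R, W] = 405.26322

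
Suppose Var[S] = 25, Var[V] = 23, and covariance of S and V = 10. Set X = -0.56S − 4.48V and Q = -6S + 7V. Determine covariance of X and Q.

By bilinearity, covariance of X and Q = ac·Var[S] + bd·Var[V] + (ad+bc)·covariance of S and V, with a=-0.56, b=-4.48, c=-6, d=7.
ac·Var[S] = (-0.56)·(-6)·25 = 84
bd·Var[V] = (-4.48)·7·23 = -721.28
(ad+bc)·covariance of S and V = (22.96)·10 = 229.6
covariance of X and Q = 84 + (-721.28) + 229.6 = -407.68.

covariance of X and Q = -407.68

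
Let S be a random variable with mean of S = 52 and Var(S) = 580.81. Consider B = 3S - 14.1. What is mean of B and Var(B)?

B = 3S - 14.1 is linear with a = 3, b = -14.1.
mean of B = a·mean of S + b = 3·52 + (-14.1) = 141.9.
Var(B) = a²·Var(S) = 3²·580.81 = 5227.29 (the additive constant -14.1 does not affect variance).

mean of B = 141.9, Var(B) = 5227.29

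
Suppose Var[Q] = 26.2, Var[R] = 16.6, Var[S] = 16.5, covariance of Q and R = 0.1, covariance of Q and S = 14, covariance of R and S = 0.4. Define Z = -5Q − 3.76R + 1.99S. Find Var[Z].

Var[Z] = a²·Var[Q] + b²·Var[R] + c²·Var[S] + 2ab·covariance of Q and R + 2ac·covariance of Q and S + 2bc·covariance of R and S, with a = -5, b = -3.76, c = 1.99.
= 655 + 234.68416 + 65.34165 + 3.76 + (-278.6) + (-5.98592)
= 674.19989.

Var[Z] = 674.19989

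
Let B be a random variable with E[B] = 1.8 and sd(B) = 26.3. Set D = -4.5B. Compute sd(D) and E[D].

D = -4.5B is linear with a = -4.5, b = 0.
sd(D) = |a|·sd(B) = |-4.5|·26.3 = 118.35.
E[D] = a·E[B] + b = (-4.5)·1.8 = -8.1.

sd(D) = 118.35, E[D] = -8.1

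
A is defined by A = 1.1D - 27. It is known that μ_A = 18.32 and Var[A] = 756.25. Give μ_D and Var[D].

μ_D = 41.2, Var[D] = 625

From A = 1.1D - 27: μ_A = a·μ_D + b, so μ_D = (μ_A − b)/a = (18.32 − (-27))/1.1 = 41.2.
Var[A] = a²·Var[D], so Var[D] = 756.25/1.1² = 625.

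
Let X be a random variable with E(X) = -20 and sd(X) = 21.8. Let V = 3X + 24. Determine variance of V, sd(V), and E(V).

variance of V = 4277.16, sd(V) = 65.4, E(V) = -36

V = 3X + 24 is linear with a = 3, b = 24.
variance of X = 21.8² = 475.24.
variance of V = a²·variance of X = 3²·475.24 = 4277.16 (the additive constant 24 does not affect variance).
sd(V) = |a|·sd(X) = |3|·21.8 = 65.4.
E(V) = a·E(X) + b = 3·(-20) + 24 = -36.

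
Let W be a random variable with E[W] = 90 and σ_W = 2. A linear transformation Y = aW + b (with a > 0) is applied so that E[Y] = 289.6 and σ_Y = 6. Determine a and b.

σ_Y = a·σ_W (a > 0), so a = 6/2 = 3.
E[Y] = a·E[W] + b, so b = 289.6 − 3·90 = 19.6.

a = 3, b = 19.6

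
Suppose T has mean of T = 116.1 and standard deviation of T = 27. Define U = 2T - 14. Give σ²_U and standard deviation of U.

σ²_U = 2916, standard deviation of U = 54

U = 2T - 14 is linear with a = 2, b = -14.
σ²_T = 27² = 729.
σ²_U = a²·σ²_T = 2²·729 = 2916 (the additive constant -14 does not affect variance).
standard deviation of U = |a|·standard deviation of T = |2|·27 = 54.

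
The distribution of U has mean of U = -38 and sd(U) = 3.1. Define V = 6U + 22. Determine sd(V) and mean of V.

sd(V) = 18.6, mean of V = -206

V = 6U + 22 is linear with a = 6, b = 22.
sd(V) = |a|·sd(U) = |6|·3.1 = 18.6.
mean of V = a·mean of U + b = 6·(-38) + 22 = -206.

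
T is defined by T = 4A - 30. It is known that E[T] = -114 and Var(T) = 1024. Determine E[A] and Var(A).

From T = 4A - 30: E[T] = a·E[A] + b, so E[A] = (E[T] − b)/a = (-114 − (-30))/4 = -21.
Var(T) = a²·Var(A), so Var(A) = 1024/4² = 64.

E[A] = -21, Var(A) = 64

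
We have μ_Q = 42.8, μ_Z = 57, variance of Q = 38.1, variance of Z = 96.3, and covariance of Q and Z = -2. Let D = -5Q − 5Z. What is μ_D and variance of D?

μ_D = -499, variance of D = 3260

μ_D = (-5)·μ_Q + (-5)·μ_Z = (-5)·42.8 + (-5)·57 = -499.
variance of D = a²·variance of Q + b²·variance of Z + 2ab·covariance of Q and Z with a = -5, b = -5.
= (-5)²·38.1 + (-5)²·96.3 + 2·(-5)·(-5)·(-2)
= 952.5 + 2407.5 + (-100) = 3260.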